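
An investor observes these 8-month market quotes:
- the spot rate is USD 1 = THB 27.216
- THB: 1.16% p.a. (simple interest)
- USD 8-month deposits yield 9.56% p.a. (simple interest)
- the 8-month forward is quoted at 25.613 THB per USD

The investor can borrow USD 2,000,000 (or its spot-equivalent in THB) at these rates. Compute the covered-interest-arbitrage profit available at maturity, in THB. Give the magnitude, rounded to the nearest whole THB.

THB 362,137

T = 8/12 years.
Route A — deposit USD, sell forward: 2,000,000 × 1.0637333333 × 25.613 = THB 54,490,803.73.
Route B — convert at spot, deposit THB: 2,000,000 × 27.216 × 1.0077333333 = THB 54,852,940.80.
The quoted forward undervalues USD, so borrow USD, convert to THB at spot, deposit the THB at 1.16%, and buy USD forward at 25.613 to cover the loan.
The gap between the two covered legs is THB 362,137.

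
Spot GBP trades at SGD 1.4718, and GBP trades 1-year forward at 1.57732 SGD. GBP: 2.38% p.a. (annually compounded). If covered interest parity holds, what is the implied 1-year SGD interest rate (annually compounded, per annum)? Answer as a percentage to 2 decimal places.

T = 1 year.
CIP gives F = S · g_SGD/g_GBP, so g_SGD/g_GBP = 1.57732/1.4718 = 1.0716945.
The GBP side grows by (1 + 0.0238)^1 = 1.023800.
So the SGD growth factor = 1.0972008.
Annualise: 1.0972008^(1/1) − 1 = 0.097201 = 9.72%.

9.72%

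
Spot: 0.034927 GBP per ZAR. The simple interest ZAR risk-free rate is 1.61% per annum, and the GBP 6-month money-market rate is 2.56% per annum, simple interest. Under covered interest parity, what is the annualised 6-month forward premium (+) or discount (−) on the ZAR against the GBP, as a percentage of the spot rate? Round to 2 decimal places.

+0.94%

T = 6/12 years.
F = S · g_GBP/g_ZAR = 0.034927 × 1.012800/1.008050 = 0.035091578.
Annualised premium = (F − S)/S × (1/T) = (0.035091578 − 0.034927)/0.034927 ÷ (6/12) = 0.94%.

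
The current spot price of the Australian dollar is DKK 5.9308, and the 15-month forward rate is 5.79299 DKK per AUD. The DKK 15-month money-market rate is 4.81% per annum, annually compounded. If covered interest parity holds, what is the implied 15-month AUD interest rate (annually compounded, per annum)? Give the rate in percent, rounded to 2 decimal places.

6.80%

T = 15/12 years.
F/S = 5.79299/5.9308 = 0.9767637 = (growth of DKK) / (growth of AUD).
DKK growth factor: (1 + 0.0481)^(15/12) = 1.0604822.
So the AUD growth factor = 1.0857101.
Annualise: 1.0857101^(12/15) − 1 = 0.068000 = 6.80%.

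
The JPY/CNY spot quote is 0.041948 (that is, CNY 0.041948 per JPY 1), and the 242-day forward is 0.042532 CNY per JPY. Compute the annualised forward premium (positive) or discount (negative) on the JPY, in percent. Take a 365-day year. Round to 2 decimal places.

T = 242/365 years.
JPY trades forward at +1.39220% vs spot over the period.
Annualise by dividing by T: 0.0139220 / (242/365) = 0.020998 → 2.10%.

+2.10%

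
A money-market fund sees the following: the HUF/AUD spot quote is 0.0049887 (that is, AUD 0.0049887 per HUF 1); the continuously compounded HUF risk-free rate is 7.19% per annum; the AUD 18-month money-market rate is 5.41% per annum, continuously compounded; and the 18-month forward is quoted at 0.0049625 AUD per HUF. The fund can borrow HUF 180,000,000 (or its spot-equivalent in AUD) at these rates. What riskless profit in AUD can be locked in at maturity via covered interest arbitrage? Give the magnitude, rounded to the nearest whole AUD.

AUD 21,100

T = 18/12 years.
Route A — deposit HUF, sell forward: 180,000,000 × 1.11388065 × 0.0049625 = AUD 994,973.89.
Route B — convert at spot, deposit AUD: 180,000,000 × 0.0049887 × 1.08453356 = AUD 973,874.26.
The quoted forward overvalues HUF, so borrow AUD, buy HUF at spot, deposit the HUF at 7.19%, and sell the proceeds forward at 0.0049625.
The gap between the two covered legs is AUD 21,100.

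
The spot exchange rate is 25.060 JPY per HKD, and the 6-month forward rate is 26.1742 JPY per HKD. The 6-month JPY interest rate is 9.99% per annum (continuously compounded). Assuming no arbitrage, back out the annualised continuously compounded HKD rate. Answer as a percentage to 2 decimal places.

T = 6/12 years.
By CIP, F/S equals the JPY-to-HKD growth ratio: 26.1742/25.06 = 1.0444613.
JPY growth factor: e^(0.0999×6/12) = 1.0512185.
That pins the HKD growth at 1.0064696.
Take logs: ln 1.0064696 / (6/12) = 0.012898, so 1.29%.

1.29%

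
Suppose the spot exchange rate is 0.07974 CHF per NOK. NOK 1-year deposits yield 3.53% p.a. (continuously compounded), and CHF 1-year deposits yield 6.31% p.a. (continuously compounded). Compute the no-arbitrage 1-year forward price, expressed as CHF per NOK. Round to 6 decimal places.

T = 1 year.
CHF accumulates by e^(0.0631×1) = 1.0651333.
NOK accumulates by e^(0.0353×1) = 1.0359304.
Forward (CHF per NOK) = 0.07974 × 1.0651333 / 1.0359304 = 0.08198787.

0.081988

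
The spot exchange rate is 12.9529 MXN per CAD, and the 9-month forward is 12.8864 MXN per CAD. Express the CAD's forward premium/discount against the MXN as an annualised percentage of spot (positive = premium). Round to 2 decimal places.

T = 9/12 years.
Period premium: (12.8864 − 12.9529)/12.9529 = -0.0051340.
Annualise by dividing by T: -0.0051340 / (9/12) = -0.006845 → -0.68%.

-0.68%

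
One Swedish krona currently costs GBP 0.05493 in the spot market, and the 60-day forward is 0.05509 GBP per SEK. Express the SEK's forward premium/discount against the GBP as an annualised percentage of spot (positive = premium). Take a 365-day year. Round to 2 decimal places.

+1.77%

T = 60/365 years.
SEK trades forward at +0.29128% vs spot over the period.
Per annum: 0.0029128 / (60/365) = 0.017720 = 1.77%.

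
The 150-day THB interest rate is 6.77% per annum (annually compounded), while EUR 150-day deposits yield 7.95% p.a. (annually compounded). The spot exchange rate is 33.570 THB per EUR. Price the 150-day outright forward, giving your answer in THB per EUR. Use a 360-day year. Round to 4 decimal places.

33.4166

T = 150/360 years.
THB accumulates by (1 + 0.0677)^(150/360) = 1.02767041.
EUR growth factor: (1 + 0.0795)^(150/360) = 1.03238758.
CIP: F = S · (grow THB)/(grow EUR) = 33.57 × 1.02767041/1.03238758 = 33.416612 THB per EUR.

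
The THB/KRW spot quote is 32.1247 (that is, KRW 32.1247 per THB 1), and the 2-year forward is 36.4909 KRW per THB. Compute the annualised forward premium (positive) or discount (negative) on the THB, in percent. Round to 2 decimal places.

+6.80%

T = 2 years.
(F − S)/S = (36.4909 − 32.1247)/32.1247 = 0.1359141.
Per annum: 0.1359141 / 2 = 0.067957 = 6.80%.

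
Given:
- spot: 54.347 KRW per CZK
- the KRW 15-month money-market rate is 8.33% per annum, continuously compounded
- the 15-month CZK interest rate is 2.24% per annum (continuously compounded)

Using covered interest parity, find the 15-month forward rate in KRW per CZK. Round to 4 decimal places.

58.6457

T = 15/12 years.
KRW growth factor: e^(0.0833×15/12) = 1.10973916.
CZK growth factor: e^(0.0224×15/12) = 1.02839568.
So F = 54.347 × 1.10973916 / 1.02839568 = 58.645709 (KRW/CZK).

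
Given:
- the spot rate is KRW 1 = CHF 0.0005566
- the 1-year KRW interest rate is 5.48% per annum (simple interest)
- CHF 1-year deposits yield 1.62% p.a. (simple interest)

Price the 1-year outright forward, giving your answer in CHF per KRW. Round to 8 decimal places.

0.00053623

T = 1 year.
Growth of 1 CHF over T: 1 + 0.0162×1 = 1.016200.
KRW growth factor: 1 + 0.0548×1 = 1.054800.
CIP: F = S · (grow CHF)/(grow KRW) = 0.0005566 × 1.016200/1.054800 = 0.0005362314 CHF per KRW.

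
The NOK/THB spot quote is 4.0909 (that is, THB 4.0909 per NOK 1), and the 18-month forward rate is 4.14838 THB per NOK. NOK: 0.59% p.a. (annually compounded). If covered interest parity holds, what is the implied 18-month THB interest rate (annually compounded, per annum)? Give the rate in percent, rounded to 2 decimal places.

T = 18/12 years.
F/S = 4.14838/4.0909 = 1.0140507 = (growth of THB) / (growth of NOK).
The NOK side grows by (1 + 0.0059)^(18/12) = 1.008863.
That pins the THB growth at 1.0230382.
r = 1.0230382^(12/18) − 1 = 0.015300 → 1.53%.

1.53%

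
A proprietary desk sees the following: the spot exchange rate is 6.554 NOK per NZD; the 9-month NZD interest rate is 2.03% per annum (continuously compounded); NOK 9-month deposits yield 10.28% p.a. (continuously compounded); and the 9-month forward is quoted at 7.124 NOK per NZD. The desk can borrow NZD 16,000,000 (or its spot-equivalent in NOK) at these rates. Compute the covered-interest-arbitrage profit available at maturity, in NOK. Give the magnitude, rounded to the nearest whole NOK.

T = 9/12 years.
Route A — deposit NZD, sell forward: 16,000,000 × 1.01534149075 × 7.124 = NOK 115,732,684.48.
Route B — convert at spot, deposit NOK: 16,000,000 × 6.554 × 1.080150086 = NOK 113,268,858.62.
The quoted forward overvalues NZD, so borrow NOK, buy NZD at spot, deposit the NZD at 2.03%, and sell the proceeds forward at 7.124.
The gap between the two covered legs is NOK 2,463,826.

NOK 2,463,826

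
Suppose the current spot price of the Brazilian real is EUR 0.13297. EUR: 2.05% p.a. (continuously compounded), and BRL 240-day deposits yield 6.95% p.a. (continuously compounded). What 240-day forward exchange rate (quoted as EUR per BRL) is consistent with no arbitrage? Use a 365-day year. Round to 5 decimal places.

0.12875

T = 240/365 years.
EUR growth factor: e^(0.0205×240/365) = 1.0135707.
Growth of 1 BRL over T: e^(0.0695×240/365) = 1.0467589.
So F = 0.13297 × 1.0135707 / 1.0467589 = 0.1287541 (EUR/BRL).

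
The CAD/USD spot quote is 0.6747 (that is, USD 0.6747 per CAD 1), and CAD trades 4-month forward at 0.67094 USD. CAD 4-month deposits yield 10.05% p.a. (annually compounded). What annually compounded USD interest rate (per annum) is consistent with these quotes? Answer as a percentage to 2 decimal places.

8.22%

T = 4/12 years.
CIP gives F = S · g_USD/g_CAD, so g_USD/g_CAD = 0.67094/0.6747 = 0.9944272.
The CAD side grows by (1 + 0.1005)^(4/12) = 1.0324365.
Hence g_USD = 1.0266829.
Annualise: 1.0266829^(12/4) − 1 = 0.082204 = 8.22%.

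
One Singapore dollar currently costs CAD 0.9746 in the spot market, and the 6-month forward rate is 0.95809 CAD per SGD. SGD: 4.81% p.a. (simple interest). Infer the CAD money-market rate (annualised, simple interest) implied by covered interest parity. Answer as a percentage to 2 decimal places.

1.34%

T = 6/12 years.
F/S = 0.95809/0.9746 = 0.9830597 = (growth of CAD) / (growth of SGD).
SGD growth factor: 1 + 0.0481×6/12 = 1.024050.
So the CAD growth factor = 1.0067023.
(1.0067023 − 1)/T = 0.013405, i.e. 1.34%.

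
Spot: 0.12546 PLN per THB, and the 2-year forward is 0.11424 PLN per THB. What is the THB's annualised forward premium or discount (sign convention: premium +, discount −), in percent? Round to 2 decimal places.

-4.47%

T = 2 years.
THB trades forward at -8.94309% vs spot over the period.
Annualise by dividing by T: -0.0894309 / 2 = -0.044715 → -4.47%.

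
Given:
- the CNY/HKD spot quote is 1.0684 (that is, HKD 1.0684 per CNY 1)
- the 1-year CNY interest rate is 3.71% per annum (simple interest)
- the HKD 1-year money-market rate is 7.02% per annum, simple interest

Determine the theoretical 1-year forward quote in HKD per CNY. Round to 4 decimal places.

1.1025

T = 1 year.
Growth of 1 HKD over T: 1 + 0.0702×1 = 1.070200.
Growth of 1 CNY over T: 1 + 0.0371×1 = 1.037100.
So F = 1.0684 × 1.070200 / 1.037100 = 1.102499 (HKD/CNY).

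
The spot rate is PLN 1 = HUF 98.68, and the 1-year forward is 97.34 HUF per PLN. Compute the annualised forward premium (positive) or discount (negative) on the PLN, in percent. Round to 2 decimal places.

-1.36%

T = 1 year.
(F − S)/S = (97.34 − 98.68)/98.68 = -0.0135792.
Per annum: -0.0135792 / 1 = -0.013579 = -1.36%.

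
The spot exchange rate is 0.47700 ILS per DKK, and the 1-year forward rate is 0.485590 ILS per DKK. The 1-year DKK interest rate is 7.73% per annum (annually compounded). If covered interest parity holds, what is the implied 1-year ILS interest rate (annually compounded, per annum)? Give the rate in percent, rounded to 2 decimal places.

9.67%

T = 1 year.
By CIP, F/S equals the ILS-to-DKK growth ratio: 0.48559/0.477 = 1.0180084.
DKK growth factor: (1 + 0.0773)^1 = 1.077300.
So the ILS growth factor = 1.0967004.
Annualise: 1.0967004^(1/1) − 1 = 0.096700 = 9.67%.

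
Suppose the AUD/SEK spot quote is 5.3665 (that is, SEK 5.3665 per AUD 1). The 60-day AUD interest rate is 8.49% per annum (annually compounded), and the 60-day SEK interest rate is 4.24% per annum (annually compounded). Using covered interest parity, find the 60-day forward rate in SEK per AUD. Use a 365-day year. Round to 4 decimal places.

5.3314

T = 60/365 years.
SEK growth factor: (1 + 0.0424)^(60/365) = 1.0068495.
AUD accumulates by (1 + 0.0849)^(60/365) = 1.0134854.
Forward (SEK per AUD) = 5.3665 × 1.0068495 / 1.0134854 = 5.331362.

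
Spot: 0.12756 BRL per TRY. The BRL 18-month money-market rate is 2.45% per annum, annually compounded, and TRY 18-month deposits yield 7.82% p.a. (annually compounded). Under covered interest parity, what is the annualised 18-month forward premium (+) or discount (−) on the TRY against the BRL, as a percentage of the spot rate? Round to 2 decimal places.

-4.92%

T = 18/12 years.
F = S · g_BRL/g_TRY = 0.12756 × 1.0369742/1.1195642 = 0.11814993.
(F − S)/S ÷ T = (0.11814993 − 0.12756)/0.12756/(18/12) = -0.049180 → -4.92%.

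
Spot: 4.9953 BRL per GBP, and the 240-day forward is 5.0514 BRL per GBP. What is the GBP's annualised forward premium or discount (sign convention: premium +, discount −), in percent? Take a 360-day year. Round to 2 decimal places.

+1.68%

T = 240/360 years.
Period premium: (5.0514 − 4.9953)/4.9953 = 0.0112306.
Annualise by dividing by T: 0.0112306 / (240/360) = 0.016846 → 1.68%.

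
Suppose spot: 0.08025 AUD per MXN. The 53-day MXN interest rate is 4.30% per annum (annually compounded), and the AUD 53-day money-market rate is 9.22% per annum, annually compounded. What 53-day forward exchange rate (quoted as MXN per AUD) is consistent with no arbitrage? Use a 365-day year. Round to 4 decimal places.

T = 53/365 years.
AUD accumulates by (1 + 0.0922)^(53/365) = 1.0128886.
Growth of 1 MXN over T: (1 + 0.0430)^(53/365) = 1.00613205.
So F = 0.08025 × 1.0128886 / 1.00613205 = 0.080788909 (AUD/MXN).
Invert for MXN per AUD: 1 / 0.080788909 = 12.3779.

12.3779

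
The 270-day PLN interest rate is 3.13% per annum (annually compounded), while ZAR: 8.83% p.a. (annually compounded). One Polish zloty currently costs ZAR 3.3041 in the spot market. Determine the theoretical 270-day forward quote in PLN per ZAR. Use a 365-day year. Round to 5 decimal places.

0.29085

T = 270/365 years.
ZAR accumulates by (1 + 0.0883)^(270/365) = 1.0645938.
Growth of 1 PLN over T: (1 + 0.0313)^(270/365) = 1.0230603.
Forward (ZAR per PLN) = 3.3041 × 1.0645938 / 1.0230603 = 3.438238.
Quoted the other way: 1/3.438238 = 0.29085 PLN per ZAR.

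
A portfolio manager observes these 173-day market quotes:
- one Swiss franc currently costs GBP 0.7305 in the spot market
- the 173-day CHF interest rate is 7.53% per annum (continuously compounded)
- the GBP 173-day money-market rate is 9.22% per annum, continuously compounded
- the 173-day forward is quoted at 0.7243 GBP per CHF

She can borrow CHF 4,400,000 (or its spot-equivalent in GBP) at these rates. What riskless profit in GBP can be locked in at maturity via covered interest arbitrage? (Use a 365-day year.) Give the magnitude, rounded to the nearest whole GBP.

T = 173/365 years.
Route A — deposit CHF, sell forward: 4,400,000 × 1.036334675 × 0.7243 = GBP 3,302,715.70.
Route B — convert at spot, deposit GBP: 4,400,000 × 0.7305 × 1.044669193 = GBP 3,357,775.72.
The quoted forward undervalues CHF, so borrow CHF, convert to GBP at spot, deposit the GBP at 9.22%, and buy CHF forward at 0.7243 to cover the loan.
The gap between the two covered legs is GBP 55,060.

GBP 55,060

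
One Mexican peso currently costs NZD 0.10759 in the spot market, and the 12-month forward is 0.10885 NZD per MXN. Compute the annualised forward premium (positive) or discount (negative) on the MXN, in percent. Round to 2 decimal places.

T = 1 year.
Period premium: (0.10885 − 0.10759)/0.10759 = 0.0117111.
Per annum: 0.0117111 / 1 = 0.011711 = 1.17%.

+1.17%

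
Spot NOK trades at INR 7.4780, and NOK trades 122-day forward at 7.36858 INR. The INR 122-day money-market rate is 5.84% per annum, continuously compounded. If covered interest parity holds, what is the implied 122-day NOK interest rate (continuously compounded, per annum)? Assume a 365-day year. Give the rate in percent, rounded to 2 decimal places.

10.25%

T = 122/365 years.
CIP gives F = S · g_INR/g_NOK, so g_INR/g_NOK = 7.36858/7.478 = 0.9853677.
INR growth factor: e^(0.0584×122/365) = 1.0197118.
That pins the NOK growth at 1.0348541.
r = ln(1.0348541)/(122/365) = 0.102501 → 10.25%.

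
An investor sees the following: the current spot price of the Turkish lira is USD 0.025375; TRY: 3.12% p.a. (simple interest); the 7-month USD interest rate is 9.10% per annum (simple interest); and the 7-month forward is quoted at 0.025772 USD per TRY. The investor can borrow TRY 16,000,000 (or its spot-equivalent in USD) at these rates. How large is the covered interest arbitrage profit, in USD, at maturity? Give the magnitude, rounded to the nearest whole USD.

USD 7,695

T = 7/12 years.
Invest the TRY and cover forward: 16,000,000 × 1.018200 × 0.025772 = USD 419,856.81.
Convert at spot and invest in USD: 16,000,000 × 0.025375 × 1.05308333 = USD 427,551.83.
The quoted forward undervalues TRY, so borrow TRY, convert to USD at spot, deposit the USD at 9.10%, and buy TRY forward at 0.025772 to cover the loan.
Arbitrage profit = |419,856.81 − 427,551.83| = USD 7,695.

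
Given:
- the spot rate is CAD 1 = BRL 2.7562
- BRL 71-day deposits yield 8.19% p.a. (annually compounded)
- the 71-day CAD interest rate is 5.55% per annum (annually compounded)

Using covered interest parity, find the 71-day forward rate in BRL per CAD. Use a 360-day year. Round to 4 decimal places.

T = 71/360 years.
Growth of 1 BRL over T: (1 + 0.0819)^(71/360) = 1.0156462.
CAD growth factor: (1 + 0.0555)^(71/360) = 1.0107098.
So F = 2.7562 × 1.0156462 / 1.0107098 = 2.769662 (BRL/CAD).

2.7697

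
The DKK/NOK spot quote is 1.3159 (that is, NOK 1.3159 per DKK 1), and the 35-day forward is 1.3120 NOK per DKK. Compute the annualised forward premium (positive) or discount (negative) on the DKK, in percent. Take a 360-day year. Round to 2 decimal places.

-3.05%

T = 35/360 years.
(F − S)/S = (1.3120 − 1.3159)/1.3159 = -0.0029638.
×(1/T) gives -3.05% p.a.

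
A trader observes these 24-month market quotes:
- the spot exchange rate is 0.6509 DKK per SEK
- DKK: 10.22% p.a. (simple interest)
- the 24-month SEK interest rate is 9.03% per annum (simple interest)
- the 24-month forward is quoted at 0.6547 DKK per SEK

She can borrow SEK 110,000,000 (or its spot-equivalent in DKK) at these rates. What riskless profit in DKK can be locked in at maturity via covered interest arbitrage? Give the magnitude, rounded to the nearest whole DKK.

DKK 1,210,565

T = 2 years.
Route A — deposit SEK, sell forward: 110,000,000 × 1.180600 × 0.6547 = DKK 85,023,270.20.
Route B — convert at spot, deposit DKK: 110,000,000 × 0.6509 × 1.204400 = DKK 86,233,835.60.
The quoted forward undervalues SEK, so borrow SEK, convert to DKK at spot, deposit the DKK at 10.22%, and buy SEK forward at 0.6547 to cover the loan.
Profit = 86,233,835.60 − 85,023,270.20 = DKK 1,210,565.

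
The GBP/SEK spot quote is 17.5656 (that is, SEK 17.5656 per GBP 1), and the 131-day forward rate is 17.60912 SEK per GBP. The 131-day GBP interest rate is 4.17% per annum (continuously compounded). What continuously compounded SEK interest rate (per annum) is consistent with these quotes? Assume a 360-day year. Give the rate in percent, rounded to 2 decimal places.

T = 131/360 years.
CIP gives F = S · g_SEK/g_GBP, so g_SEK/g_GBP = 17.60912/17.5656 = 1.0024776.
The GBP side grows by e^(0.0417×131/360) = 1.0152899.
So the SEK growth factor = 1.0178054.
r = ln(1.0178054)/(131/360) = 0.048500 → 4.85%.

4.85%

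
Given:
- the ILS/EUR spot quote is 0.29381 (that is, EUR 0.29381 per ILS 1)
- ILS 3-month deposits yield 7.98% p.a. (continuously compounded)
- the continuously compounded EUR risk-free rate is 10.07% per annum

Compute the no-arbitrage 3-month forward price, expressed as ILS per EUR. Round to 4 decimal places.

T = 3/12 years.
Growth of 1 EUR over T: e^(0.1007×3/12) = 1.0254946.
Growth of 1 ILS over T: e^(0.0798×3/12) = 1.0201503.
So F = 0.29381 × 1.0254946 / 1.0201503 = 0.2953492 (EUR/ILS).
Invert for ILS per EUR: 1 / 0.2953492 = 3.3858.

3.3858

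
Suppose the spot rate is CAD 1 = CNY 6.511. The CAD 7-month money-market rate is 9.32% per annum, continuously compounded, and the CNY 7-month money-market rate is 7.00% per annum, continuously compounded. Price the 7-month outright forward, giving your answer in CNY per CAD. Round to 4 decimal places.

6.4235

T = 7/12 years.
CNY growth factor: e^(0.0700×7/12) = 1.0416785.
CAD growth factor: e^(0.0932×7/12) = 1.0558717.
CIP: F = S · (grow CNY)/(grow CAD) = 6.511 × 1.0416785/1.0558717 = 6.423478 CNY per CAD.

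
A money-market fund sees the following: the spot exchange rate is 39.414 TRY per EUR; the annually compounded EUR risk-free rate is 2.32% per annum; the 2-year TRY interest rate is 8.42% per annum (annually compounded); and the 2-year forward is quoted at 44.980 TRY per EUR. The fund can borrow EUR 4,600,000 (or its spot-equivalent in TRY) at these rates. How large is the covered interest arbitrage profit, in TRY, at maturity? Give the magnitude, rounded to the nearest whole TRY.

T = 2 years.
Route A — deposit EUR, sell forward: 4,600,000 × 1.04693824 × 44.980 = TRY 216,619,897.36.
Route B — convert at spot, deposit TRY: 4,600,000 × 39.414 × 1.17548964 = TRY 213,121,443.89.
The quoted forward overvalues EUR, so borrow TRY, buy EUR at spot, deposit the EUR at 2.32%, and sell the proceeds forward at 44.980.
Profit = 216,619,897.36 − 213,121,443.89 = TRY 3,498,453.

TRY 3,498,453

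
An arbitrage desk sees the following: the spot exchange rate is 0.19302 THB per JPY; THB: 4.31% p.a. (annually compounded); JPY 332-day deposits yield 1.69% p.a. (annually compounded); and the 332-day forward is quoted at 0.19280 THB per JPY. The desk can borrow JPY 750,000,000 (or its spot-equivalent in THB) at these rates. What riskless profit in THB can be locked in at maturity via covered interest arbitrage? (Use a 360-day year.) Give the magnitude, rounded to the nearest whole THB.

T = 332/360 years.
Route A — deposit JPY, sell forward: 750,000,000 × 1.01557537403 × 0.19280 = THB 146,852,199.08.
Route B — convert at spot, deposit THB: 750,000,000 × 0.19302 × 1.03968216516 = THB 150,509,588.64.
The quoted forward undervalues JPY, so borrow JPY, convert to THB at spot, deposit the THB at 4.31%, and buy JPY forward at 0.19280 to cover the loan.
Arbitrage profit = |146,852,199.08 − 150,509,588.64| = THB 3,657,390.

THB 3,657,390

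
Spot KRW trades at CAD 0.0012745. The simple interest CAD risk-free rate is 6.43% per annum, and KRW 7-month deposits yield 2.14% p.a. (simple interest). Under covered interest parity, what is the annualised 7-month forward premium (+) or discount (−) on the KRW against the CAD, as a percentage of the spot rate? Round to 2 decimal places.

T = 7/12 years.
F = S · g_CAD/g_KRW = 0.0012745 × 1.0375083/1.0124833 = 0.0013060011.
(F − S)/S ÷ T = (0.0013060011 − 0.0012745)/0.0012745/(7/12) = 0.042371 → 4.24%.

+4.24%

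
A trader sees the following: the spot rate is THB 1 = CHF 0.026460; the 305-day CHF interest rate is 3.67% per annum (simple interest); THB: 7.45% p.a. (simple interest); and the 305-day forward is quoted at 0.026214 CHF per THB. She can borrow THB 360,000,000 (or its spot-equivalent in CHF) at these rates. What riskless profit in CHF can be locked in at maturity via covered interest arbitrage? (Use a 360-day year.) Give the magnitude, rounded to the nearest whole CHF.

T = 305/360 years.
Route A — deposit THB, sell forward: 360,000,000 × 1.063118056 × 0.026214 = CHF 10,032,687.62.
Route B — convert at spot, deposit CHF: 360,000,000 × 0.026460 × 1.031093056 = CHF 9,821,780.01.
The quoted forward overvalues THB, so borrow CHF, buy THB at spot, deposit the THB at 7.45%, and sell the proceeds forward at 0.026214.
The gap between the two covered legs is CHF 210,908.

CHF 210,908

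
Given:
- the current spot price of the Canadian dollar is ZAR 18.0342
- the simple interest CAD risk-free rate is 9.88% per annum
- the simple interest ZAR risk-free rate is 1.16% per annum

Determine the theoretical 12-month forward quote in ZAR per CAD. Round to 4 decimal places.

T = 1 year.
ZAR growth factor: 1 + 0.0116×1 = 1.011600.
CAD accumulates by 1 + 0.0988×1 = 1.098800.
Forward (ZAR per CAD) = 18.0342 × 1.011600 / 1.098800 = 16.603018.

16.6030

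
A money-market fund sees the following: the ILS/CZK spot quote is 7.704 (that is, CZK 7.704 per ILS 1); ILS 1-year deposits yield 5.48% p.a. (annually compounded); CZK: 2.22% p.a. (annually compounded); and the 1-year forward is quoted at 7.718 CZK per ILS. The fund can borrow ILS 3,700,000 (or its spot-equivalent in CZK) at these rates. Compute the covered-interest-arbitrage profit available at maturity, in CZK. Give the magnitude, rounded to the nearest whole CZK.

CZK 983,895

T = 1 year.
Route A — deposit ILS, sell forward: 3,700,000 × 1.054800 × 7.718 = CZK 30,121,501.68.
Route B — convert at spot, deposit CZK: 3,700,000 × 7.704 × 1.022200 = CZK 29,137,606.56.
The quoted forward overvalues ILS, so borrow CZK, buy ILS at spot, deposit the ILS at 5.48%, and sell the proceeds forward at 7.718.
The gap between the two covered legs is CZK 983,895.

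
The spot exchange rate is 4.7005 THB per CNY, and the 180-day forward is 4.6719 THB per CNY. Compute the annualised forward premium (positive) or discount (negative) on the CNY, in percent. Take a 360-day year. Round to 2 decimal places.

T = 180/360 years.
CNY trades forward at -0.60845% vs spot over the period.
×(1/T) gives -1.22% p.a.

-1.22%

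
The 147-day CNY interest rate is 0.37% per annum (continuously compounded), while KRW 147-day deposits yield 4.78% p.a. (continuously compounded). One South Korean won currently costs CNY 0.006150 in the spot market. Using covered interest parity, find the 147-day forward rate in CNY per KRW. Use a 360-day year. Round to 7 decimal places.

T = 147/360 years.
CNY growth factor: e^(0.0037×147/360) = 1.001512.
KRW accumulates by e^(0.0478×147/360) = 1.0197101.
CIP: F = S · (grow CNY)/(grow KRW) = 0.00615 × 1.001512/1.0197101 = 0.006040245 CNY per KRW.

0.0060402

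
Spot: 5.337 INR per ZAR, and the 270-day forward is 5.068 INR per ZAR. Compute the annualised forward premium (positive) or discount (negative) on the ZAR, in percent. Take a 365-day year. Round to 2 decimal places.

-6.81%

T = 270/365 years.
ZAR trades forward at -5.04028% vs spot over the period.
×(1/T) gives -6.81% p.a.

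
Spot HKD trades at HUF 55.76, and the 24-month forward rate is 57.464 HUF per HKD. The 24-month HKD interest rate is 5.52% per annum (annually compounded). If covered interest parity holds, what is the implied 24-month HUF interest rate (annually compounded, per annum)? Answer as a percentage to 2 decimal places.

T = 2 years.
CIP gives F = S · g_HUF/g_HKD, so g_HUF/g_HKD = 57.464/55.76 = 1.0305595.
The HKD side grows by (1 + 0.0552)^2 = 1.113447.
Hence g_HUF = 1.1474734.
Annualise: 1.1474734^(1/2) − 1 = 0.071202 = 7.12%.

7.12%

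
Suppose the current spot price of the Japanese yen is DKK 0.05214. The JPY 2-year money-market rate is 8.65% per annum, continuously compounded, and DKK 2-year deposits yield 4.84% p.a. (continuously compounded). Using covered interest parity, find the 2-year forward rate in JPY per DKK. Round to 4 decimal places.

20.6977

T = 2 years.
DKK growth factor: e^(0.0484×2) = 1.10164002.
JPY accumulates by e^(0.0865×2) = 1.18886611.
Forward (DKK per JPY) = 0.05214 × 1.10164002 / 1.18886611 = 0.048314533.
Quoted the other way: 1/0.048314533 = 20.6977 JPY per DKK.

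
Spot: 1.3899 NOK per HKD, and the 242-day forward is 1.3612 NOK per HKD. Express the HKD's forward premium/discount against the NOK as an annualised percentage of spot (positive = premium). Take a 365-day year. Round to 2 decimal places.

-3.11%

T = 242/365 years.
HKD trades forward at -2.06490% vs spot over the period.
Annualise by dividing by T: -0.0206490 / (242/365) = -0.031144 → -3.11%.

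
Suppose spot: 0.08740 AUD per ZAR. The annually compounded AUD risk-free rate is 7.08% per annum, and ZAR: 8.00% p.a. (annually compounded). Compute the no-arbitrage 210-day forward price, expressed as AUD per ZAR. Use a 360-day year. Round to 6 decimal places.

T = 210/360 years.
AUD accumulates by (1 + 0.0708)^(210/360) = 1.0407104.
ZAR accumulates by (1 + 0.0800)^(210/360) = 1.0459169.
CIP: F = S · (grow AUD)/(grow ZAR) = 0.0874 × 1.0407104/1.0459169 = 0.08696493 AUD per ZAR.

0.086965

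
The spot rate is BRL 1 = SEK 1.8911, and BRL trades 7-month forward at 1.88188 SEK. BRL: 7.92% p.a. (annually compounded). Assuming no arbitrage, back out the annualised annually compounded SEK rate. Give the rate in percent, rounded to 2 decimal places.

T = 7/12 years.
CIP gives F = S · g_SEK/g_BRL, so g_SEK/g_BRL = 1.88188/1.8911 = 0.9951245.
BRL growth factor: (1 + 0.0792)^(7/12) = 1.0454649.
That pins the SEK growth at 1.0403677.
Annualise: 1.0403677^(12/7) − 1 = 0.070196 = 7.02%.

7.02%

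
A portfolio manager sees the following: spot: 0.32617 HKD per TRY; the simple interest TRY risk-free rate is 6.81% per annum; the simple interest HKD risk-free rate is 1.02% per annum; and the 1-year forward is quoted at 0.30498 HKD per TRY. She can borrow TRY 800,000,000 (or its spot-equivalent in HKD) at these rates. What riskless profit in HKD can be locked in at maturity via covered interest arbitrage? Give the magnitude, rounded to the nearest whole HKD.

T = 1 year.
Keep in TRY, deliver into the forward: 800,000,000·1.068100·0.30498 = HKD 260,599,310.40.
Swap to HKD now, deposit: 800,000,000·0.32617·1.010200 = HKD 263,597,547.20.
The quoted forward undervalues TRY, so borrow TRY, convert to HKD at spot, deposit the HKD at 1.02%, and buy TRY forward at 0.30498 to cover the loan.
The gap between the two covered legs is HKD 2,998,237.

HKD 2,998,237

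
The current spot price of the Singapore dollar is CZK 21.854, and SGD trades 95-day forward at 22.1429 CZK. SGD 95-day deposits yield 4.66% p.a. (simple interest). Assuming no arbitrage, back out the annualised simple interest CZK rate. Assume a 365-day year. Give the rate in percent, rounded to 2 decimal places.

T = 95/365 years.
F/S = 22.1429/21.854 = 1.0132195 = (growth of CZK) / (growth of SGD).
The SGD side grows by 1 + 0.0466×95/365 = 1.0121288.
Hence g_CZK = 1.0255086.
r = (1.0255086 − 1)/(95/365) = 0.098007 → 9.80%.

9.80%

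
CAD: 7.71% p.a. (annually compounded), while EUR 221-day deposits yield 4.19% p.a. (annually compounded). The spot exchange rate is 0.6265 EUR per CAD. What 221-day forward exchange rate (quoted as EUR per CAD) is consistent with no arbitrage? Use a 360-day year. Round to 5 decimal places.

T = 221/360 years.
Growth of 1 EUR over T: (1 + 0.0419)^(221/360) = 1.0255178.
CAD growth factor: (1 + 0.0771)^(221/360) = 1.0466503.
Forward (EUR per CAD) = 0.6265 × 1.0255178 / 1.0466503 = 0.6138506.

0.61385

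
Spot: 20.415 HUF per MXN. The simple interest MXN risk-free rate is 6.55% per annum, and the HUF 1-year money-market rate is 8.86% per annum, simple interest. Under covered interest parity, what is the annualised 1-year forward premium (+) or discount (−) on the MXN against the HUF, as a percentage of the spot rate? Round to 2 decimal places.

T = 1 year.
F = S · g_HUF/g_MXN = 20.415 × 1.088600/1.065500 = 20.857596.
Annualised premium = (F − S)/S × (1/T) = (20.857596 − 20.415)/20.415 ÷ 1 = 2.17%.

+2.17%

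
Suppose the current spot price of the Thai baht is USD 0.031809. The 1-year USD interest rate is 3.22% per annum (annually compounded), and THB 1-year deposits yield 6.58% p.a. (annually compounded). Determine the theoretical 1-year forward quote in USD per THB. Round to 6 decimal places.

T = 1 year.
USD accumulates by (1 + 0.0322)^1 = 1.032200.
Growth of 1 THB over T: (1 + 0.0658)^1 = 1.065800.
So F = 0.031809 × 1.032200 / 1.065800 = 0.03080620 (USD/THB).

0.030806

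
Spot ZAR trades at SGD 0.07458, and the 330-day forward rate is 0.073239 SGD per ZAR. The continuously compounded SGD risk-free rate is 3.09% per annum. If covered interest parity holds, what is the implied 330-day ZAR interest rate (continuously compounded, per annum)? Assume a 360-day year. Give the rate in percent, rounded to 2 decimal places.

T = 330/360 years.
CIP gives F = S · g_SGD/g_ZAR, so g_SGD/g_ZAR = 0.073239/0.07458 = 0.9820193.
SGD growth factor: e^(0.0309×330/360) = 1.028730.
That pins the ZAR growth at 1.047566.
r = ln(1.047566)/(330/360) = 0.050694 → 5.07%.

5.07%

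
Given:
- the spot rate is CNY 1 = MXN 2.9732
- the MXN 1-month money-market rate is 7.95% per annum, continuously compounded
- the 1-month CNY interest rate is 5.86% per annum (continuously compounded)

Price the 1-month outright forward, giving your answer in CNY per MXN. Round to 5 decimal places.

T = 1/12 years.
MXN accumulates by e^(0.0795×1/12) = 1.006647.
CNY accumulates by e^(0.0586×1/12) = 1.0048953.
CIP: F = S · (grow MXN)/(grow CNY) = 2.9732 × 1.006647/1.0048953 = 2.978383 MXN per CNY.
Quoted the other way: 1/2.978383 = 0.33575 CNY per MXN.

0.33575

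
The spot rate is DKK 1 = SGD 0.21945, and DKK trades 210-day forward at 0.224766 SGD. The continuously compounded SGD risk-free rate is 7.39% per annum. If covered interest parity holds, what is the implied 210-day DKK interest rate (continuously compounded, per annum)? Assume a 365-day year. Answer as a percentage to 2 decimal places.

3.23%

T = 210/365 years.
CIP gives F = S · g_SGD/g_DKK, so g_SGD/g_DKK = 0.224766/0.21945 = 1.0242242.
The SGD side grows by e^(0.0739×210/365) = 1.0434346.
Hence g_DKK = 1.018756.
r = ln(1.018756)/(210/365) = 0.032298 → 3.23%.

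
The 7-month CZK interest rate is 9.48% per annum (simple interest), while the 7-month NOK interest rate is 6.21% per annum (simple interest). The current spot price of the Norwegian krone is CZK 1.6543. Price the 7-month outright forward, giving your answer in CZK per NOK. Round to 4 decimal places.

T = 7/12 years.
CZK accumulates by 1 + 0.0948×7/12 = 1.055300.
NOK growth factor: 1 + 0.0621×7/12 = 1.036225.
Forward (CZK per NOK) = 1.6543 × 1.055300 / 1.036225 = 1.684753.

1.6848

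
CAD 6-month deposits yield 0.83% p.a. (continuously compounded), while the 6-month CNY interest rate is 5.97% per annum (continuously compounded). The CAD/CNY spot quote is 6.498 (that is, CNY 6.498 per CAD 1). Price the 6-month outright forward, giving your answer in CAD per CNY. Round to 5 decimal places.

0.14999

T = 6/12 years.
CNY growth factor: e^(0.0597×6/12) = 1.030300.
CAD accumulates by e^(0.0083×6/12) = 1.0041586.
So F = 6.498 × 1.030300 / 1.0041586 = 6.667163 (CNY/CAD).
Invert for CAD per CNY: 1 / 6.667163 = 0.14999.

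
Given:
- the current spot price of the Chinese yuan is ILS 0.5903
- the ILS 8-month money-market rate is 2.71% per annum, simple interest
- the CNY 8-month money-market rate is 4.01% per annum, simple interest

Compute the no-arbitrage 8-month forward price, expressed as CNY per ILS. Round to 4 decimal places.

T = 8/12 years.
Growth of 1 ILS over T: 1 + 0.0271×8/12 = 1.0180667.
CNY accumulates by 1 + 0.0401×8/12 = 1.0267333.
CIP: F = S · (grow ILS)/(grow CNY) = 0.5903 × 1.0180667/1.0267333 = 0.5853173 ILS per CNY.
Invert for CNY per ILS: 1 / 0.5853173 = 1.7085.

1.7085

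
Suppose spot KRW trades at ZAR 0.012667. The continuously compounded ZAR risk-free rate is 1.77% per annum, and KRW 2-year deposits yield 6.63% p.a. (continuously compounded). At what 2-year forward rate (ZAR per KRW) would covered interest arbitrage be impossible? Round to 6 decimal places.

0.011494

T = 2 years.
ZAR accumulates by e^(0.0177×2) = 1.036034.
Growth of 1 KRW over T: e^(0.0663×2) = 1.1417932.
Forward (ZAR per KRW) = 0.012667 × 1.036034 / 1.1417932 = 0.01149371.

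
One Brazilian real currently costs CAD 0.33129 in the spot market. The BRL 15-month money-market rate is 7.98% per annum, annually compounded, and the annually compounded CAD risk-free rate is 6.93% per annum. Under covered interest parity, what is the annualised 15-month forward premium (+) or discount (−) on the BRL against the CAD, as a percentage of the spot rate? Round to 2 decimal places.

-0.97%

T = 15/12 years.
No-arbitrage forward: 0.33129 × 1.0873628 / 1.1007258 = 0.32726808 CAD/BRL.
(F − S)/S ÷ T = (0.32726808 − 0.33129)/0.33129/(15/12) = -0.009712 → -0.97%.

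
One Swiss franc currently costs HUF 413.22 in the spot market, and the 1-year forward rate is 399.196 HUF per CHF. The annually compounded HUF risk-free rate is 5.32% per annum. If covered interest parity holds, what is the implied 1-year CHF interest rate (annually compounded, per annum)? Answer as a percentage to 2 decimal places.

T = 1 year.
CIP gives F = S · g_HUF/g_CHF, so g_HUF/g_CHF = 399.196/413.22 = 0.9660617.
HUF growth factor: (1 + 0.0532)^1 = 1.053200.
So the CHF growth factor = 1.0901995.
r = 1.0901995^(1/1) − 1 = 0.090199 → 9.02%.

9.02%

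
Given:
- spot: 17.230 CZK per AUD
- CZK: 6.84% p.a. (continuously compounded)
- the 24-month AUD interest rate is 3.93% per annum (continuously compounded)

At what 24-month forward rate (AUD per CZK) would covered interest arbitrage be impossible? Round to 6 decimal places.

0.054757

T = 2 years.
CZK growth factor: e^(0.0684×2) = 1.1465988.
Growth of 1 AUD over T: e^(0.0393×2) = 1.0817715.
So F = 17.23 × 1.1465988 / 1.0817715 = 18.26254 (CZK/AUD).
Quoted the other way: 1/18.26254 = 0.054757 AUD per CZK.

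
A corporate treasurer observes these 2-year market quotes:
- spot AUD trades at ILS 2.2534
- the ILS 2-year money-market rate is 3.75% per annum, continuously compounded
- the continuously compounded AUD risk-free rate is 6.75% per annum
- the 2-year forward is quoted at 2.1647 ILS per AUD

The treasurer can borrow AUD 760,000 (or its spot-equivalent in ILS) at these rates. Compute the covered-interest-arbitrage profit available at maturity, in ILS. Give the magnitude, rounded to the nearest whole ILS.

ILS 36,993

T = 2 years.
Route A — deposit AUD, sell forward: 760,000 × 1.144536784 × 2.1647 = ILS 1,882,959.87.
Route B — convert at spot, deposit ILS: 760,000 × 2.2534 × 1.077884151 = ILS 1,845,967.15.
The quoted forward overvalues AUD, so borrow ILS, buy AUD at spot, deposit the AUD at 6.75%, and sell the proceeds forward at 2.1647.
The gap between the two covered legs is ILS 36,993.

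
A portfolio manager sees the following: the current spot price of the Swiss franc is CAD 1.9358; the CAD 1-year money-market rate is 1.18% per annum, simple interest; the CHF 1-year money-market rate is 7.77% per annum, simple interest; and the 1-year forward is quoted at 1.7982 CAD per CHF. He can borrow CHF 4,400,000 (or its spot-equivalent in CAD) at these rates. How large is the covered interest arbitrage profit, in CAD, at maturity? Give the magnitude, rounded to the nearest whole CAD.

CAD 91,178

T = 1 year.
Keep in CHF, deliver into the forward: 4,400,000·1.077700·1.7982 = CAD 8,526,848.62.
Swap to CAD now, deposit: 4,400,000·1.9358·1.011800 = CAD 8,618,026.74.
The quoted forward undervalues CHF, so borrow CHF, convert to CAD at spot, deposit the CAD at 1.18%, and buy CHF forward at 1.7982 to cover the loan.
Profit = 8,618,026.74 − 8,526,848.62 = CAD 91,178.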